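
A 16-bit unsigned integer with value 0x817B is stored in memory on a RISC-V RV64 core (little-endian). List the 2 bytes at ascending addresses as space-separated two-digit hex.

7B 81

Split into bytes (most-significant first): 81 7B.
In little-endian order the low byte comes first in memory.
So at ascending addresses the bytes are 7B 81.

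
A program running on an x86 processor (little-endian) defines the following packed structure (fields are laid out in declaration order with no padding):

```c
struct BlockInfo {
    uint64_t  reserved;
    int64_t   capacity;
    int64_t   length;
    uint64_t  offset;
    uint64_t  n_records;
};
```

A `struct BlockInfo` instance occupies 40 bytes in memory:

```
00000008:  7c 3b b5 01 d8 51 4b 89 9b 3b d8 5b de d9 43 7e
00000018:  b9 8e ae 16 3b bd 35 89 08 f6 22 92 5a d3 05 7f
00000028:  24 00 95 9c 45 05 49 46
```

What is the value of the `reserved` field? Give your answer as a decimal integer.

9893090994632866684

`reserved` is the first field, at byte offset 0, occupying 8 bytes.
Bytes at offsets 0..7: 7C 3B B5 01 D8 51 4B 89.
Little-endian stores the least-significant byte at the lowest address.
Reassemble most-significant byte first: 89 4B 51 D8 01 B5 3B 7C → 0x894B51D801B53B7C.
0x894B51D801B53B7C = 9893090994632866684.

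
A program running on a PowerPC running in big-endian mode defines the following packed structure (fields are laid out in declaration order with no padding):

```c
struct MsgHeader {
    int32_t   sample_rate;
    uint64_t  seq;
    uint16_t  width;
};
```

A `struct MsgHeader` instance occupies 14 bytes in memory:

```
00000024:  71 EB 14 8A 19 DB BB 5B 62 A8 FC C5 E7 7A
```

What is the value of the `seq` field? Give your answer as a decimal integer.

1863288872019492037

`seq` follows `sample_rate` (4 bytes), so it starts at byte offset 4 and occupies 8 bytes.
Bytes at offsets 4..11: 19 DB BB 5B 62 A8 FC C5.
In big-endian order the high byte comes first in memory.
The bytes are already most-significant first: 0x19DBBB5B62A8FCC5.
0x19DBBB5B62A8FCC5 = 1863288872019492037.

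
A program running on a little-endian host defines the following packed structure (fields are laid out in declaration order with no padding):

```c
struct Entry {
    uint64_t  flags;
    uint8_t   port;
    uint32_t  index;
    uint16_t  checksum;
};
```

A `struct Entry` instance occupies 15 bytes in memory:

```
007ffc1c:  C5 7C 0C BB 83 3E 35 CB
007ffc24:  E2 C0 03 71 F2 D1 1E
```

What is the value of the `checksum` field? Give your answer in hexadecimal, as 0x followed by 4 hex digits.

`checksum` follows `flags` (8 B), `port` (1 B), `index` (4 B), so it starts at offset 8 + 1 + 4 = 13 and occupies 2 bytes.
Bytes at offsets 13..14: D1 1E.
Little-endian: lowest address holds the least-significant byte.
Reassemble most-significant byte first: 1E D1 → 0x1ED1.

0x1ED1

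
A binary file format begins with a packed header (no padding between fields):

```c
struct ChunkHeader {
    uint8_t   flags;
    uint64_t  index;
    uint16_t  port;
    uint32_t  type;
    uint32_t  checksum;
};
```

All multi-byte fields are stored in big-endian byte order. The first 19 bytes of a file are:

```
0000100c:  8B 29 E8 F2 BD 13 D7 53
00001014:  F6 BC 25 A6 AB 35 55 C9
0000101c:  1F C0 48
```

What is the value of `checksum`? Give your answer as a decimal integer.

3374301256

`checksum` follows `flags` (1 B), `index` (8 B), `port` (2 B), `type` (4 B), so it starts at offset 1 + 8 + 2 + 4 = 15 and occupies 4 bytes.
Bytes at offsets 15..18: C9 1F C0 48.
Big-endian: lowest address holds the most-significant byte.
The bytes are already most-significant first: 0xC91FC048.
0xC91FC048 = 3374301256.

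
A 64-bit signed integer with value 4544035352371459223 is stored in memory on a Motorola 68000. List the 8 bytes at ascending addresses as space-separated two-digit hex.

3F 0F A8 13 E0 EA F4 97

4544035352371459223 in hexadecimal, padded to 64 bits, is 0x3F0FA813E0EAF497.
Split into bytes (most-significant first): 3F 0F A8 13 E0 EA F4 97.
In big-endian order the high byte comes first in memory.
So the memory order matches the most-significant-first order: 3F 0F A8 13 E0 EA F4 97.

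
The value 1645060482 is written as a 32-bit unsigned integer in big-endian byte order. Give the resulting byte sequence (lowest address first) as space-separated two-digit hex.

1645060482 in hexadecimal, padded to 32 bits, is 0x620DA182.
Split into bytes (most-significant first): 62 0D A1 82.
Big-endian: lowest address holds the most-significant byte.
So the memory order matches the most-significant-first order: 62 0D A1 82.

62 0D A1 82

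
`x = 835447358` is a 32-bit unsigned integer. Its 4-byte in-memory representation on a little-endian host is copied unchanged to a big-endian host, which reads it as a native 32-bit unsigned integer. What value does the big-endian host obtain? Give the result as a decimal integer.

1055574833

835447358 in 32-bit hexadecimal is 0x31CBEA3E.
Stored little-endian, the bytes at ascending addresses are 3E EA CB 31.
Read back as big-endian, the last byte is least significant, giving 0x3EEACB31.
0x3EEACB31 = 1055574833.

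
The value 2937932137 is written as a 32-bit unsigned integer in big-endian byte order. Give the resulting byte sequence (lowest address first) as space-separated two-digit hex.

2937932137 in hexadecimal, padded to 32 bits, is 0xAF1D4969.
Split into bytes (most-significant first): AF 1D 49 69.
Big-endian: lowest address holds the most-significant byte.
So the memory order matches the most-significant-first order: AF 1D 49 69.

AF 1D 49 69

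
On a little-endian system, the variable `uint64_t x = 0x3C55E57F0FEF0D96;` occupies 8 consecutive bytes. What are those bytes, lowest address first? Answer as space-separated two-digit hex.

96 0D EF 0F 7F E5 55 3C

Split into bytes (most-significant first): 3C 55 E5 7F 0F EF 0D 96.
In little-endian order the low byte comes first in memory.
So at ascending addresses the bytes are 96 0D EF 0F 7F E5 55 3C.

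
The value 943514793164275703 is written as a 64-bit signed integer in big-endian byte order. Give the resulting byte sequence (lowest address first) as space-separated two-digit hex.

0D 18 09 B4 96 E1 FF F7

943514793164275703 in hexadecimal, padded to 64 bits, is 0x0D1809B496E1FFF7.
Split into bytes (most-significant first): 0D 18 09 B4 96 E1 FF F7.
In big-endian order the high byte comes first in memory.
So the memory order matches the most-significant-first order: 0D 18 09 B4 96 E1 FF F7.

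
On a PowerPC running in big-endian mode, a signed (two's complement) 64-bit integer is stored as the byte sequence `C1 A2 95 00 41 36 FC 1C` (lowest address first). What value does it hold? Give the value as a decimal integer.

Big-endian stores the most-significant byte at the lowest address.
The bytes are already most-significant first: 0xC1A295004136FC1C.
Top bit is set, so as a signed 64-bit value this is 0xC1A295004136FC1C − 2^64 = -4493865649835672548.

-4493865649835672548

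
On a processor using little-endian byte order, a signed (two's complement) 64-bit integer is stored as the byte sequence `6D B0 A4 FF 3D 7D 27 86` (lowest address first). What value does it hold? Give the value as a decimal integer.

In little-endian order the low byte comes first in memory.
Reassemble most-significant byte first: 86 27 7D 3D FF A4 B0 6D → 0x86277D3DFFA4B06D.
Top bit is set, so as a signed 64-bit value this is 0x86277D3DFFA4B06D − 2^64 = -8779911243300032403.

-8779911243300032403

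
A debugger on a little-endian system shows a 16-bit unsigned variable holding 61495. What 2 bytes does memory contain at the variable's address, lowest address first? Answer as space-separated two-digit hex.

37 F0

61495 in hexadecimal, padded to 16 bits, is 0xF037.
Split into bytes (most-significant first): F0 37.
In little-endian order the low byte comes first in memory.
So at ascending addresses the bytes are 37 F0.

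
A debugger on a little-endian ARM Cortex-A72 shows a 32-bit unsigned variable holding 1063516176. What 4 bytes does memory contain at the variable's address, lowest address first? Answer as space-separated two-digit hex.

10 F8 63 3F

1063516176 in hexadecimal, padded to 32 bits, is 0x3F63F810.
Split into bytes (most-significant first): 3F 63 F8 10.
In little-endian order the low byte comes first in memory.
So at ascending addresses the bytes are 10 F8 63 3F.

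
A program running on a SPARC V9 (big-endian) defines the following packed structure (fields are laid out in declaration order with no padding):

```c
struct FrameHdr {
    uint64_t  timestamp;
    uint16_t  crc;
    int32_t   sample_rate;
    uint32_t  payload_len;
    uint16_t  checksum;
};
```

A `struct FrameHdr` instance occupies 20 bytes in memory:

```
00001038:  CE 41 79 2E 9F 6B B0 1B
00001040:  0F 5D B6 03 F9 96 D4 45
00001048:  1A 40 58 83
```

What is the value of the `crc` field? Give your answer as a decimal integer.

3933

`crc` follows `timestamp` (8 bytes), so it starts at byte offset 8 and occupies 2 bytes.
Bytes at offsets 8..9: 0F 5D.
Big-endian stores the most-significant byte at the lowest address.
The bytes are already most-significant first: 0x0F5D.
0x0F5D = 3933.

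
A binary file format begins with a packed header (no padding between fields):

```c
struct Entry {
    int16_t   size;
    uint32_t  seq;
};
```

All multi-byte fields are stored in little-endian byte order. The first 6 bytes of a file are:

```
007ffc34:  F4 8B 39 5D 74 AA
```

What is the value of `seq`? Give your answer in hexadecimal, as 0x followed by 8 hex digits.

0xAA745D39

`seq` follows `size` (2 bytes), so it starts at byte offset 2 and occupies 4 bytes.
Bytes at offsets 2..5: 39 5D 74 AA.
In little-endian order the low byte comes first in memory.
Reassemble most-significant byte first: AA 74 5D 39 → 0xAA745D39.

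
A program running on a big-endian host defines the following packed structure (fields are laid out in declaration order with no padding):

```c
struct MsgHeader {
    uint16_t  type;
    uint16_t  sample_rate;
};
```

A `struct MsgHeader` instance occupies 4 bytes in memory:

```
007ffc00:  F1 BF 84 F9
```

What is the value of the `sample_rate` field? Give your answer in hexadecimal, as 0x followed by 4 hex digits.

0x84F9

`sample_rate` follows `type` (2 bytes), so it starts at byte offset 2 and occupies 2 bytes.
Bytes at offsets 2..3: 84 F9.
In big-endian order the high byte comes first in memory.
The bytes are already most-significant first: 0x84F9.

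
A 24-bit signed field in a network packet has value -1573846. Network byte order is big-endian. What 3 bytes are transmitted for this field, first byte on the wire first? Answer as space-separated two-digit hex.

E7 FC 2A

Two's complement of -1573846 in 24 bits: 1573846 = 0x1803D6; invert → 0xE7FC29; add 1 → 0xE7FC2A.
Split into bytes (most-significant first): E7 FC 2A.
Big-endian: lowest address holds the most-significant byte.
So the memory order matches the most-significant-first order: E7 FC 2A.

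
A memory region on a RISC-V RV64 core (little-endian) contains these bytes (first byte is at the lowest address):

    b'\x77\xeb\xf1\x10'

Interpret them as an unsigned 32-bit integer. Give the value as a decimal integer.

In little-endian order the low byte comes first in memory.
Reassemble most-significant byte first: 10 F1 EB 77 → 0x10F1EB77.
0x10F1EB77 = 284289911.

284289911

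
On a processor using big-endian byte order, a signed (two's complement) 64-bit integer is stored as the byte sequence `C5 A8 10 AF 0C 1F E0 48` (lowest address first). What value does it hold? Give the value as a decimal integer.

In big-endian order the high byte comes first in memory.
The bytes are already most-significant first: 0xC5A810AF0C1FE048.
Top bit is set, so as a signed 64-bit value this is 0xC5A810AF0C1FE048 − 2^64 = -4204091908141621176.

-4204091908141621176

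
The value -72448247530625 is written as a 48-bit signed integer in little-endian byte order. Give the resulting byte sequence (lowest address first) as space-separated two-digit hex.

7F FB F0 D3 1B BE

Two's complement of -72448247530625 in 48 bits: 72448247530625 = 0x41E42C0F0481; invert → 0xBE1BD3F0FB7E; add 1 → 0xBE1BD3F0FB7F.
Split into bytes (most-significant first): BE 1B D3 F0 FB 7F.
In little-endian order the low byte comes first in memory.
So at ascending addresses the bytes are 7F FB F0 D3 1B BE.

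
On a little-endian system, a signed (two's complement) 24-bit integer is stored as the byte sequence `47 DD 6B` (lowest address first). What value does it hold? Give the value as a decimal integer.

7068999

Little-endian stores the least-significant byte at the lowest address.
Reassemble most-significant byte first: 6B DD 47 → 0x6BDD47.
0x6BDD47 = 7068999.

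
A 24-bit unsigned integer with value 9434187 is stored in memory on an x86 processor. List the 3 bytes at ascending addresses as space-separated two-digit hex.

9434187 in hexadecimal, padded to 24 bits, is 0x8FF44B.
Split into bytes (most-significant first): 8F F4 4B.
In little-endian order the low byte comes first in memory.
So at ascending addresses the bytes are 4B F4 8F.

4B F4 8F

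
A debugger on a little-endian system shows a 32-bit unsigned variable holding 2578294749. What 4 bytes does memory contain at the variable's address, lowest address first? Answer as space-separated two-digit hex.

2578294749 in hexadecimal, padded to 32 bits, is 0x99ADA7DD.
Split into bytes (most-significant first): 99 AD A7 DD.
In little-endian order the low byte comes first in memory.
So at ascending addresses the bytes are DD A7 AD 99.

DD A7 AD 99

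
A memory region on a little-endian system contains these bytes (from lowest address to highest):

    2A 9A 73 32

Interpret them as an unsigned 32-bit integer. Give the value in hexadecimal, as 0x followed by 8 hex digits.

Little-endian: lowest address holds the least-significant byte.
Reassemble most-significant byte first: 32 73 9A 2A → 0x32739A2A.

0x32739A2A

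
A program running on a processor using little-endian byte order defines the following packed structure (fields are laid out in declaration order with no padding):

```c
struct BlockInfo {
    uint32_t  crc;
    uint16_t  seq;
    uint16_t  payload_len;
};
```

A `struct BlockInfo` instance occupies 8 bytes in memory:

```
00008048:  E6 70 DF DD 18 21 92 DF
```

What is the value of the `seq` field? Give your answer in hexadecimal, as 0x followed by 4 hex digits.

0x2118

`seq` follows `crc` (4 bytes), so it starts at byte offset 4 and occupies 2 bytes.
Bytes at offsets 4..5: 18 21.
Little-endian stores the least-significant byte at the lowest address.
Reassemble most-significant byte first: 21 18 → 0x2118.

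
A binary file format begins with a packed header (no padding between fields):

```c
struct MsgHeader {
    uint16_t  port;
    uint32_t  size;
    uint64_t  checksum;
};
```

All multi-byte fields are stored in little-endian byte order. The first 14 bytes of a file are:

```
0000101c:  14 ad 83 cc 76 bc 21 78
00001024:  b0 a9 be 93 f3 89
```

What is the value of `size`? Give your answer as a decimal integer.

3161902211

`size` follows `port` (2 bytes), so it starts at byte offset 2 and occupies 4 bytes.
Bytes at offsets 2..5: 83 CC 76 BC.
Little-endian stores the least-significant byte at the lowest address.
Reassemble most-significant byte first: BC 76 CC 83 → 0xBC76CC83.
0xBC76CC83 = 3161902211.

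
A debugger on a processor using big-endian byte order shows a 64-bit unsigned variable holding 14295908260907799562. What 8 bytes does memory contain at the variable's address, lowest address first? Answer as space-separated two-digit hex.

14295908260907799562 in hexadecimal, padded to 64 bits, is 0xC66544D200FB540A.
Split into bytes (most-significant first): C6 65 44 D2 00 FB 54 0A.
Big-endian: lowest address holds the most-significant byte.
So the memory order matches the most-significant-first order: C6 65 44 D2 00 FB 54 0A.

C6 65 44 D2 00 FB 54 0A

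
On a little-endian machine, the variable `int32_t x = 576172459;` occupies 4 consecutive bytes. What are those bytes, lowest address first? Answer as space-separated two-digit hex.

AB B1 57 22

576172459 in hexadecimal, padded to 32 bits, is 0x2257B1AB.
Split into bytes (most-significant first): 22 57 B1 AB.
In little-endian order the low byte comes first in memory.
So at ascending addresses the bytes are AB B1 57 22.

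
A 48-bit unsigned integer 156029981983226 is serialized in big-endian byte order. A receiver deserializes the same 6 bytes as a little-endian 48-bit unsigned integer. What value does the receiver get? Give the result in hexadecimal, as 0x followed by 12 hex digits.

0xFA81A68FE88D

156029981983226 in 48-bit hexadecimal is 0x8DE88FA681FA.
Stored big-endian, the bytes at ascending addresses are 8D E8 8F A6 81 FA.
Read back as little-endian, the first byte is least significant, giving 0xFA81A68FE88D.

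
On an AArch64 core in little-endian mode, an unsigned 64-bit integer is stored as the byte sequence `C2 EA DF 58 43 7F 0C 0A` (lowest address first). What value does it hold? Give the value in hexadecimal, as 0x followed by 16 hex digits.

Little-endian: lowest address holds the least-significant byte.
Reassemble most-significant byte first: 0A 0C 7F 43 58 DF EA C2 → 0x0A0C7F4358DFEAC2.

0x0A0C7F4358DFEAC2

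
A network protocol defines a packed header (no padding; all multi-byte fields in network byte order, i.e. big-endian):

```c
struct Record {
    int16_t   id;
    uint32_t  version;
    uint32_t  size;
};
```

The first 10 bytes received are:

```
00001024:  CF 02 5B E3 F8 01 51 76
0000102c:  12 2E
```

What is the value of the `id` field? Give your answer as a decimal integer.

`id` is the first field, at byte offset 0, occupying 2 bytes.
Bytes at offsets 0..1: CF 02.
In big-endian order the high byte comes first in memory.
The bytes are already most-significant first: 0xCF02.
Top bit is set, so as a signed 16-bit value this is 0xCF02 − 2^16 = -12542.

-12542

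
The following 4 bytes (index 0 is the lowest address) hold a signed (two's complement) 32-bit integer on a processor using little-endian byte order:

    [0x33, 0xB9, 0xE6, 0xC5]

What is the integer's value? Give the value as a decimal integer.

-974735053

Little-endian stores the least-significant byte at the lowest address.
Reassemble most-significant byte first: C5 E6 B9 33 → 0xC5E6B933.
Top bit is set, so as a signed 32-bit value this is 0xC5E6B933 − 2^32 = -974735053.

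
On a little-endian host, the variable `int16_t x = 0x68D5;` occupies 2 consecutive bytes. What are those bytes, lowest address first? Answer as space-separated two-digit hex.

D5 68

Split into bytes (most-significant first): 68 D5.
Little-endian stores the least-significant byte at the lowest address.
So at ascending addresses the bytes are D5 68.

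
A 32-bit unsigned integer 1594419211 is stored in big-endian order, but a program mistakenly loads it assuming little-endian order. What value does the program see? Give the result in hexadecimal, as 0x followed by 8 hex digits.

0x0BE8085F

1594419211 in 32-bit hexadecimal is 0x5F08E80B.
Stored big-endian, the bytes at ascending addresses are 5F 08 E8 0B.
Read back as little-endian, the first byte is least significant, giving 0x0BE8085F.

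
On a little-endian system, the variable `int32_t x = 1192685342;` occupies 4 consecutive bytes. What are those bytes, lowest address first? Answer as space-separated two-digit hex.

1E EF 16 47

1192685342 in hexadecimal, padded to 32 bits, is 0x4716EF1E.
Split into bytes (most-significant first): 47 16 EF 1E.
Little-endian stores the least-significant byte at the lowest address.
So at ascending addresses the bytes are 1E EF 16 47.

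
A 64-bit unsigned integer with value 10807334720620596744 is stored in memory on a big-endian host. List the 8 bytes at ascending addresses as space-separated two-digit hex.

10807334720620596744 in hexadecimal, padded to 64 bits, is 0x95FB5DAB2F560E08.
Split into bytes (most-significant first): 95 FB 5D AB 2F 56 0E 08.
Big-endian: lowest address holds the most-significant byte.
So the memory order matches the most-significant-first order: 95 FB 5D AB 2F 56 0E 08.

95 FB 5D AB 2F 56 0E 08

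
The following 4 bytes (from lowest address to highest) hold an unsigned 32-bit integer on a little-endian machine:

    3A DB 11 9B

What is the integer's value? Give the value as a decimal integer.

In little-endian order the low byte comes first in memory.
Reassemble most-significant byte first: 9B 11 DB 3A → 0x9B11DB3A.
0x9B11DB3A = 2601638714.

2601638714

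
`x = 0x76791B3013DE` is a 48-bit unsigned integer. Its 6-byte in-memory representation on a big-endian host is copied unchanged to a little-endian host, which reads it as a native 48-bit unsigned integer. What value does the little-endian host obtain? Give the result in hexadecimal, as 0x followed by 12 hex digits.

Stored big-endian, the bytes at ascending addresses are 76 79 1B 30 13 DE.
Read back as little-endian, the first byte is least significant, giving 0xDE13301B7976.

0xDE13301B7976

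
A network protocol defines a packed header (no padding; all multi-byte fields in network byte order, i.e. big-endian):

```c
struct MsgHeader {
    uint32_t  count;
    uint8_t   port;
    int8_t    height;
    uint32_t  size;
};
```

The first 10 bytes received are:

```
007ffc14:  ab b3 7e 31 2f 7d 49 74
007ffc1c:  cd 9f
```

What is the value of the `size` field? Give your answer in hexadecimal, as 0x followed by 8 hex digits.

`size` follows `count` (4 B), `port` (1 B), `height` (1 B), so it starts at offset 4 + 1 + 1 = 6 and occupies 4 bytes.
Bytes at offsets 6..9: 49 74 CD 9F.
Big-endian stores the most-significant byte at the lowest address.
The bytes are already most-significant first: 0x4974CD9F.

0x4974CD9F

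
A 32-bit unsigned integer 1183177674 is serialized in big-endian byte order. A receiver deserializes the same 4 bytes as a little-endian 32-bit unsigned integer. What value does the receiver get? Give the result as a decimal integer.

3403384134

1183177674 in 32-bit hexadecimal is 0x4685DBCA.
Stored big-endian, the bytes at ascending addresses are 46 85 DB CA.
Read back as little-endian, the first byte is least significant, giving 0xCADB8546.
0xCADB8546 = 3403384134.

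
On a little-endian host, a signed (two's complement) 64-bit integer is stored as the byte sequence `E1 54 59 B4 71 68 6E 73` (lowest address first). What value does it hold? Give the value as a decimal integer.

Little-endian: lowest address holds the least-significant byte.
Reassemble most-significant byte first: 73 6E 68 71 B4 59 54 E1 → 0x736E6871B45954E1.
0x736E6871B45954E1 = 8317700399366231265.

8317700399366231265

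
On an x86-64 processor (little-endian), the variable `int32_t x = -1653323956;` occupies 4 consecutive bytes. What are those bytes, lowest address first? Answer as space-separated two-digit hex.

Two's complement of -1653323956 in 32 bits: 1653323956 = 0x628BB8B4; invert → 0x9D74474B; add 1 → 0x9D74474C.
Split into bytes (most-significant first): 9D 74 47 4C.
Little-endian stores the least-significant byte at the lowest address.
So at ascending addresses the bytes are 4C 47 74 9D.

4C 47 74 9D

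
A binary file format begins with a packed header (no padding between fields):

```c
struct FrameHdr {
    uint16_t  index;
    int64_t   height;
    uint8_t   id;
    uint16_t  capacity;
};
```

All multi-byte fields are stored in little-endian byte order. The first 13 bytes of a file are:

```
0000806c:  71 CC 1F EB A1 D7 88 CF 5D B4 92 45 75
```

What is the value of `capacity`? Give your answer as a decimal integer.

30021

`capacity` follows `index` (2 B), `height` (8 B), `id` (1 B), so it starts at offset 2 + 8 + 1 = 11 and occupies 2 bytes.
Bytes at offsets 11..12: 45 75.
In little-endian order the low byte comes first in memory.
Reassemble most-significant byte first: 75 45 → 0x7545.
0x7545 = 30021.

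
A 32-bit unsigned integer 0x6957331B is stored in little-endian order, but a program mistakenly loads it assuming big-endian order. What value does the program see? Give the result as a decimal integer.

456349545

Stored little-endian, the bytes at ascending addresses are 1B 33 57 69.
Read back as big-endian, the last byte is least significant, giving 0x1B335769.
0x1B335769 = 456349545.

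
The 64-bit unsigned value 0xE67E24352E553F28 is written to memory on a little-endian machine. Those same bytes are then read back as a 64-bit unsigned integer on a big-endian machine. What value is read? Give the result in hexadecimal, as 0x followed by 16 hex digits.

0x283F552E35247EE6

Stored little-endian, the bytes at ascending addresses are 28 3F 55 2E 35 24 7E E6.
Read back as big-endian, the last byte is least significant, giving 0x283F552E35247EE6.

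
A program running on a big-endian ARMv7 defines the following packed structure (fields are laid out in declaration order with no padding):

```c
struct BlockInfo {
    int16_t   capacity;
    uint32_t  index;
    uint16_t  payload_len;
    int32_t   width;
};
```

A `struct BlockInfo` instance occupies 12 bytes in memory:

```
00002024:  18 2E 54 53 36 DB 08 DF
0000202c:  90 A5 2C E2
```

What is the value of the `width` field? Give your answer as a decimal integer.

-1868223262

`width` follows `capacity` (2 B), `index` (4 B), `payload_len` (2 B), so it starts at offset 2 + 4 + 2 = 8 and occupies 4 bytes.
Bytes at offsets 8..11: 90 A5 2C E2.
Big-endian stores the most-significant byte at the lowest address.
The bytes are already most-significant first: 0x90A52CE2.
Top bit is set, so as a signed 32-bit value this is 0x90A52CE2 − 2^32 = -1868223262.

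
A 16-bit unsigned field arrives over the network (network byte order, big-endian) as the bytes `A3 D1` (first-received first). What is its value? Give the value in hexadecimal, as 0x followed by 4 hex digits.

0xA3D1

Big-endian stores the most-significant byte at the lowest address.
The bytes are already most-significant first: 0xA3D1.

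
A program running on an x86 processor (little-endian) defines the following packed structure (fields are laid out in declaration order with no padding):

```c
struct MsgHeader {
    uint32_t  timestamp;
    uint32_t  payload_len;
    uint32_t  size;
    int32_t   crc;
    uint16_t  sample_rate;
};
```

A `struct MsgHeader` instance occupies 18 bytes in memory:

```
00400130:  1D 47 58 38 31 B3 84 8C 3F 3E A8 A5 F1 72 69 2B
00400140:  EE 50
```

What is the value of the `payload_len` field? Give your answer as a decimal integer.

`payload_len` follows `timestamp` (4 bytes), so it starts at byte offset 4 and occupies 4 bytes.
Bytes at offsets 4..7: 31 B3 84 8C.
In little-endian order the low byte comes first in memory.
Reassemble most-significant byte first: 8C 84 B3 31 → 0x8C84B331.
0x8C84B331 = 2357506865.

2357506865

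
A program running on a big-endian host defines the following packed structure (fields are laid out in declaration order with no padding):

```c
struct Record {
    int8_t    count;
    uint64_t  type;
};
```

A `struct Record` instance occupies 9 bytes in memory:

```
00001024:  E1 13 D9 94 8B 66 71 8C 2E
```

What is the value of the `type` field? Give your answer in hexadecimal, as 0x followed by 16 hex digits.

`type` follows `count` (1 byte), so it starts at byte offset 1 and occupies 8 bytes.
Bytes at offsets 1..8: 13 D9 94 8B 66 71 8C 2E.
In big-endian order the high byte comes first in memory.
The bytes are already most-significant first: 0x13D9948B66718C2E.

0x13D9948B66718C2E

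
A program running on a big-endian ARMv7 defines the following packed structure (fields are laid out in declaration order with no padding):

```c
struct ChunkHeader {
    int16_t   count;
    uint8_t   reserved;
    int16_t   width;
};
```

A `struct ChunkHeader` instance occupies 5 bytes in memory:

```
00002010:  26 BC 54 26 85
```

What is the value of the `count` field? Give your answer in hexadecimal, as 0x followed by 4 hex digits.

`count` is the first field, at byte offset 0, occupying 2 bytes.
Bytes at offsets 0..1: 26 BC.
In big-endian order the high byte comes first in memory.
The bytes are already most-significant first: 0x26BC.

0x26BC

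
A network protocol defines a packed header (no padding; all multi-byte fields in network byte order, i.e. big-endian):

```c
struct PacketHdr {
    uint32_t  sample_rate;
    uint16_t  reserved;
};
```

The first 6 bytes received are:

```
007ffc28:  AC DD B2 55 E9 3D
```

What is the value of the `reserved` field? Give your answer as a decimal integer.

59709

`reserved` follows `sample_rate` (4 bytes), so it starts at byte offset 4 and occupies 2 bytes.
Bytes at offsets 4..5: E9 3D.
In big-endian order the high byte comes first in memory.
The bytes are already most-significant first: 0xE93D.
0xE93D = 59709.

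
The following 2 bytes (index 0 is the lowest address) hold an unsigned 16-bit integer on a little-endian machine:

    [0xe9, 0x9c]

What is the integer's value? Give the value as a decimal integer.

Little-endian stores the least-significant byte at the lowest address.
Reassemble most-significant byte first: 9C E9 → 0x9CE9.
0x9CE9 = 40169.

40169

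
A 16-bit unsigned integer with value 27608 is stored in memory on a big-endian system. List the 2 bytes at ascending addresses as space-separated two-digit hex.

6B D8

27608 in hexadecimal, padded to 16 bits, is 0x6BD8.
Split into bytes (most-significant first): 6B D8.
Big-endian stores the most-significant byte at the lowest address.
So the memory order matches the most-significant-first order: 6B D8.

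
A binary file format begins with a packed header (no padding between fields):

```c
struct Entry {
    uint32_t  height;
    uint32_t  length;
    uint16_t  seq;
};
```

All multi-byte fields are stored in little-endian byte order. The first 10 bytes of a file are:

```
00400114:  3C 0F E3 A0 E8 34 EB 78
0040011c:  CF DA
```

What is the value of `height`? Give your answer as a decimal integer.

2699235132

`height` is the first field, at byte offset 0, occupying 4 bytes.
Bytes at offsets 0..3: 3C 0F E3 A0.
Little-endian stores the least-significant byte at the lowest address.
Reassemble most-significant byte first: A0 E3 0F 3C → 0xA0E30F3C.
0xA0E30F3C = 2699235132.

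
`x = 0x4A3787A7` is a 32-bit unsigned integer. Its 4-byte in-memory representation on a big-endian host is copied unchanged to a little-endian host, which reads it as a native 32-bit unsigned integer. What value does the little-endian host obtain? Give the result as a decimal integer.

2810656586

Stored big-endian, the bytes at ascending addresses are 4A 37 87 A7.
Read back as little-endian, the first byte is least significant, giving 0xA787374A.
0xA787374A = 2810656586.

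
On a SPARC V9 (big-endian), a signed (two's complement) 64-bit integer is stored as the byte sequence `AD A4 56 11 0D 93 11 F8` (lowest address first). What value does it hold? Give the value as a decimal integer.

-5934523777725296136

Big-endian: lowest address holds the most-significant byte.
The bytes are already most-significant first: 0xADA456110D9311F8.
Top bit is set, so as a signed 64-bit value this is 0xADA456110D9311F8 − 2^64 = -5934523777725296136.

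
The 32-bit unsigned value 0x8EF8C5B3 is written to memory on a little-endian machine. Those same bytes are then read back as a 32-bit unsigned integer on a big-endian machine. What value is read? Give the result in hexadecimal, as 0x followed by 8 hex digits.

Stored little-endian, the bytes at ascending addresses are B3 C5 F8 8E.
Read back as big-endian, the last byte is least significant, giving 0xB3C5F88E.

0xB3C5F88E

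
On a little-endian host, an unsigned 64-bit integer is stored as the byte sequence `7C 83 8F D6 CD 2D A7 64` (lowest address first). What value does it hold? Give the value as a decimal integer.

7252816086994748284

In little-endian order the low byte comes first in memory.
Reassemble most-significant byte first: 64 A7 2D CD D6 8F 83 7C → 0x64A72DCDD68F837C.
0x64A72DCDD68F837C = 7252816086994748284.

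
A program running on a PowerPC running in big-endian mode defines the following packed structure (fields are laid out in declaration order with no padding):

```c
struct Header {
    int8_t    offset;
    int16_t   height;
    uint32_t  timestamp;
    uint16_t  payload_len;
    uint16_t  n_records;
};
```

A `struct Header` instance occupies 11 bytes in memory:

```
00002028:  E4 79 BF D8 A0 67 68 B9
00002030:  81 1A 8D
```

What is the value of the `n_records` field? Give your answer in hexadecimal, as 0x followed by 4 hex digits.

0x1A8D

`n_records` follows `offset` (1 B), `height` (2 B), `timestamp` (4 B), `payload_len` (2 B), so it starts at offset 1 + 2 + 4 + 2 = 9 and occupies 2 bytes.
Bytes at offsets 9..10: 1A 8D.
Big-endian stores the most-significant byte at the lowest address.
The bytes are already most-significant first: 0x1A8D.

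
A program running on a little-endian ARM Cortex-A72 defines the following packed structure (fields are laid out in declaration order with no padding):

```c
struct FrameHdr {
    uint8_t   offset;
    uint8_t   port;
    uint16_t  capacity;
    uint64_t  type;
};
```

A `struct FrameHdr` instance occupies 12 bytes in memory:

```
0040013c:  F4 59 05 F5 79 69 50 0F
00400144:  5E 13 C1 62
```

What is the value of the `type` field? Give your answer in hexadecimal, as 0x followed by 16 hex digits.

`type` follows `offset` (1 B), `port` (1 B), `capacity` (2 B), so it starts at offset 1 + 1 + 2 = 4 and occupies 8 bytes.
Bytes at offsets 4..11: 79 69 50 0F 5E 13 C1 62.
Little-endian stores the least-significant byte at the lowest address.
Reassemble most-significant byte first: 62 C1 13 5E 0F 50 69 79 → 0x62C1135E0F506979.

0x62C1135E0F506979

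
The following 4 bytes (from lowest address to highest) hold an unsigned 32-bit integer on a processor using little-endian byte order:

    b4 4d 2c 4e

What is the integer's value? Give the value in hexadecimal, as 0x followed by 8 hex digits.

0x4E2C4DB4

Little-endian stores the least-significant byte at the lowest address.
Reassemble most-significant byte first: 4E 2C 4D B4 → 0x4E2C4DB4.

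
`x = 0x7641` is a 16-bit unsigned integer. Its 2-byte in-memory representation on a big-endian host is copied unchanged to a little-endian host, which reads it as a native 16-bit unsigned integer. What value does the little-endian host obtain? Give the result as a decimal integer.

Stored big-endian, the bytes at ascending addresses are 76 41.
Read back as little-endian, the first byte is least significant, giving 0x4176.
0x4176 = 16758.

16758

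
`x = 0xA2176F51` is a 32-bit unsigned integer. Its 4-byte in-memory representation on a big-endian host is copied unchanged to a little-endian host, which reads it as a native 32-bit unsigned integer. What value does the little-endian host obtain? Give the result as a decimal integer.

1366235042

Stored big-endian, the bytes at ascending addresses are A2 17 6F 51.
Read back as little-endian, the first byte is least significant, giving 0x516F17A2.
0x516F17A2 = 1366235042.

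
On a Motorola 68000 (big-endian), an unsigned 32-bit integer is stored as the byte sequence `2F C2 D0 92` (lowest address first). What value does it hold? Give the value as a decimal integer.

Big-endian stores the most-significant byte at the lowest address.
The bytes are already most-significant first: 0x2FC2D092.
0x2FC2D092 = 801296530.

801296530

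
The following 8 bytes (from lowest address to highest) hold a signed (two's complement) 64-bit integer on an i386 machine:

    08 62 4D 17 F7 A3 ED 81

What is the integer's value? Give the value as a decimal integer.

Little-endian stores the least-significant byte at the lowest address.
Reassemble most-significant byte first: 81 ED A3 F7 17 4D 62 08 → 0x81EDA3F7174D6208.
Top bit is set, so as a signed 64-bit value this is 0x81EDA3F7174D6208 − 2^64 = -9084424591693225464.

-9084424591693225464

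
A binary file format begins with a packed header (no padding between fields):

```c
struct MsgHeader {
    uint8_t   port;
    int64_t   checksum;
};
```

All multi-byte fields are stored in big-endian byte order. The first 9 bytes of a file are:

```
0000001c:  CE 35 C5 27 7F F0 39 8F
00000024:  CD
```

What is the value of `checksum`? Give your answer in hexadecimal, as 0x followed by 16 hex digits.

`checksum` follows `port` (1 byte), so it starts at byte offset 1 and occupies 8 bytes.
Bytes at offsets 1..8: 35 C5 27 7F F0 39 8F CD.
In big-endian order the high byte comes first in memory.
The bytes are already most-significant first: 0x35C5277FF0398FCD.

0x35C5277FF0398FCD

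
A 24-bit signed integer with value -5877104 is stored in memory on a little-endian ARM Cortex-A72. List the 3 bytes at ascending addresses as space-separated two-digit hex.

90 52 A6

Two's complement of -5877104 in 24 bits: 5877104 = 0x59AD70; invert → 0xA6528F; add 1 → 0xA65290.
Split into bytes (most-significant first): A6 52 90.
In little-endian order the low byte comes first in memory.
So at ascending addresses the bytes are 90 52 A6.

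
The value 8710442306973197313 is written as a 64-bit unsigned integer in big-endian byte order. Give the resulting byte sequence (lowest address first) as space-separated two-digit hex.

8710442306973197313 in hexadecimal, padded to 64 bits, is 0x78E1B520D7ABE401.
Split into bytes (most-significant first): 78 E1 B5 20 D7 AB E4 01.
Big-endian: lowest address holds the most-significant byte.
So the memory order matches the most-significant-first order: 78 E1 B5 20 D7 AB E4 01.

78 E1 B5 20 D7 AB E4 01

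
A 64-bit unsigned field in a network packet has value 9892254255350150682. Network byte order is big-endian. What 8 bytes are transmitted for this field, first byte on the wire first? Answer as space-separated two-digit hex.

89 48 58 D5 75 FD F6 1A

9892254255350150682 in hexadecimal, padded to 64 bits, is 0x894858D575FDF61A.
Split into bytes (most-significant first): 89 48 58 D5 75 FD F6 1A.
In big-endian order the high byte comes first in memory.
So the memory order matches the most-significant-first order: 89 48 58 D5 75 FD F6 1A.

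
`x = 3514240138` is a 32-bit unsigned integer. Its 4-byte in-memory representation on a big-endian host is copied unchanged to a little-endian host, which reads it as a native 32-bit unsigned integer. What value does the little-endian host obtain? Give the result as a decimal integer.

2316072913

3514240138 in 32-bit hexadecimal is 0xD1770C8A.
Stored big-endian, the bytes at ascending addresses are D1 77 0C 8A.
Read back as little-endian, the first byte is least significant, giving 0x8A0C77D1.
0x8A0C77D1 = 2316072913.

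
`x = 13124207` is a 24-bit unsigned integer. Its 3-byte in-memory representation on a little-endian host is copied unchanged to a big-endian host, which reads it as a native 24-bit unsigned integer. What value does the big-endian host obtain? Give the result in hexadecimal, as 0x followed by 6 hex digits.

0x6F42C8

13124207 in 24-bit hexadecimal is 0xC8426F.
Stored little-endian, the bytes at ascending addresses are 6F 42 C8.
Read back as big-endian, the last byte is least significant, giving 0x6F42C8.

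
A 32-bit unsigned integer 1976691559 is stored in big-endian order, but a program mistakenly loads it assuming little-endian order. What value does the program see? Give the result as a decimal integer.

1976691559 in 32-bit hexadecimal is 0x75D1EB67.
Stored big-endian, the bytes at ascending addresses are 75 D1 EB 67.
Read back as little-endian, the first byte is least significant, giving 0x67EBD175.
0x67EBD175 = 1743507829.

1743507829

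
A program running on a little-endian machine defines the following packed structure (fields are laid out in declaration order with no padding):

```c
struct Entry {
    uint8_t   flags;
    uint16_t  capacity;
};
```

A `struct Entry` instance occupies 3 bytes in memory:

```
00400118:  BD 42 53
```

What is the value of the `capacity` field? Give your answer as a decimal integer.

21314

`capacity` follows `flags` (1 byte), so it starts at byte offset 1 and occupies 2 bytes.
Bytes at offsets 1..2: 42 53.
Little-endian stores the least-significant byte at the lowest address.
Reassemble most-significant byte first: 53 42 → 0x5342.
0x5342 = 21314.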